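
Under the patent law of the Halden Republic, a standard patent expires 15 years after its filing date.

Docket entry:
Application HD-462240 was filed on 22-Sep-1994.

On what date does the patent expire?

Filing date + 15 years → 22 September 2009.

2009-09-22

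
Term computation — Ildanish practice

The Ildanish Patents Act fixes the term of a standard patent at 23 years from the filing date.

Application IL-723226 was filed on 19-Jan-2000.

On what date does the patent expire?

2023-01-19

Filing date + 23 years → 19 January 2023.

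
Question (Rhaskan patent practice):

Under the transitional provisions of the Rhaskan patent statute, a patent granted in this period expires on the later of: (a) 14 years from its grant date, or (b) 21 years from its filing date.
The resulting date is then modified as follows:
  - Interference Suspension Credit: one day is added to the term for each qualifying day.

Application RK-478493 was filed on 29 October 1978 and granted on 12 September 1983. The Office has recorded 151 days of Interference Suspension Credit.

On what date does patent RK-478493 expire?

(a) grant + 14 years → 12 September 1997.
(b) filing + 21 years → 29 October 1999.
Later of the two: 29 October 1999.
Interference Suspension Credit: +151 days → 28 March 2000.

March 28, 2000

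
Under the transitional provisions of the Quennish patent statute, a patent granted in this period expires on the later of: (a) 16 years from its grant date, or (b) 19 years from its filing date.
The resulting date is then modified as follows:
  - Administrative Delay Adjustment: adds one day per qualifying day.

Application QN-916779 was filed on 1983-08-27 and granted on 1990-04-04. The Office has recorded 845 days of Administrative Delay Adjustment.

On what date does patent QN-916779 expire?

(a) grant + 16 years → 4 April 2006.
(b) filing + 19 years → 27 August 2002.
Later of the two: 4 April 2006.
Administrative Delay Adjustment: +845 days → 27 July 2008.

2008-07-27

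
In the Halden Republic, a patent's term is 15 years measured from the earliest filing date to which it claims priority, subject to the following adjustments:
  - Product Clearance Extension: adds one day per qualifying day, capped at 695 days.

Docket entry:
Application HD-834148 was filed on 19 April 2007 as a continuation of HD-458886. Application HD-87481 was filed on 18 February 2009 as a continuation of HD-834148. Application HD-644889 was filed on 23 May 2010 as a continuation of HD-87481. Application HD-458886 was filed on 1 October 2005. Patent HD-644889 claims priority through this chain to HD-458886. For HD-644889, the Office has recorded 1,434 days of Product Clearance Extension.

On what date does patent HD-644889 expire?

August 27, 2022

Earliest priority filing: 1 October 2005.
Base term: 1 October 2005 + 15 years → 1 October 2020.
Product Clearance Extension: 1434 days claimed exceeds the 695-day cap, so +695 days → 27 August 2022.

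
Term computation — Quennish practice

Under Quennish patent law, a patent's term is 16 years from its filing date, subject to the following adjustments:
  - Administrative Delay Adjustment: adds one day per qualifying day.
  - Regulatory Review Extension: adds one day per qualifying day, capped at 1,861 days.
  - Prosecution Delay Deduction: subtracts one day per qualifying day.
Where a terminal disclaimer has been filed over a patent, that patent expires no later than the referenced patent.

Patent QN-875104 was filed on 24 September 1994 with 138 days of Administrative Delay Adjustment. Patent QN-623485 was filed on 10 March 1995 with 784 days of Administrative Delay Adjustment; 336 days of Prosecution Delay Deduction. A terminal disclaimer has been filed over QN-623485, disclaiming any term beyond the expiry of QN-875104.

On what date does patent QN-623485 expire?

Natural term of QN-623485:
  Base: filing + 16 years → 10 March 2011.
  Administrative Delay Adjustment: +784 days → 2 May 2013.
  Prosecution Delay Deduction: −336 days → 31 May 2012.
Expiry of referenced patent QN-875104:
  Base: filing + 16 years → 24 September 2010.
  Administrative Delay Adjustment: +138 days → 9 February 2011.
Terminal disclaimer: QN-623485 expires on the earlier of 31 May 2012 and 9 February 2011.

2011-02-09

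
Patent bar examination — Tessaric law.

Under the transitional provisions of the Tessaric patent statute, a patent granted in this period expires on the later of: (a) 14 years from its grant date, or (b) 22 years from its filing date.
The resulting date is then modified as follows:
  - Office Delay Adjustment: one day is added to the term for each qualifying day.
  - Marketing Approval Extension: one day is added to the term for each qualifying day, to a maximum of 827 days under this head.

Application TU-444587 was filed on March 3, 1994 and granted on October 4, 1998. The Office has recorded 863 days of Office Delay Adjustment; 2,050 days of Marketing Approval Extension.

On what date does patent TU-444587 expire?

(a) grant + 14 years → 4 October 2012.
(b) filing + 22 years → 3 March 2016.
Later of the two: 3 March 2016.
Office Delay Adjustment: +863 days → 14 July 2018.
Marketing Approval Extension: 2050 days claimed exceeds the 827-day cap, so +827 days → 18 October 2020.

2020-10-18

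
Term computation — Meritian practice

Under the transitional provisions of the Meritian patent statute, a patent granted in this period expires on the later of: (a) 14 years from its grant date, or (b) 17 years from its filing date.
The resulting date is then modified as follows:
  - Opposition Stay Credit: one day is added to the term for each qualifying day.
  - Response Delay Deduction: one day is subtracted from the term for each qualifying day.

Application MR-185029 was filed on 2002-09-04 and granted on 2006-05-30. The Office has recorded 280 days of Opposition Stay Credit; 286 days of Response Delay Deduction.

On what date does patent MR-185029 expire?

2020-05-24

(a) grant + 14 years → 30 May 2020.
(b) filing + 17 years → 4 September 2019.
Later of the two: 30 May 2020.
Opposition Stay Credit: +280 days → 6 March 2021.
Response Delay Deduction: −286 days → 24 May 2020.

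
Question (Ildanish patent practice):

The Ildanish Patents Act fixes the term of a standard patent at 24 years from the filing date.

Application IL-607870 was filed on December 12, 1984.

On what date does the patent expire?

2008-12-12

Filing date + 24 years → 12 December 2008.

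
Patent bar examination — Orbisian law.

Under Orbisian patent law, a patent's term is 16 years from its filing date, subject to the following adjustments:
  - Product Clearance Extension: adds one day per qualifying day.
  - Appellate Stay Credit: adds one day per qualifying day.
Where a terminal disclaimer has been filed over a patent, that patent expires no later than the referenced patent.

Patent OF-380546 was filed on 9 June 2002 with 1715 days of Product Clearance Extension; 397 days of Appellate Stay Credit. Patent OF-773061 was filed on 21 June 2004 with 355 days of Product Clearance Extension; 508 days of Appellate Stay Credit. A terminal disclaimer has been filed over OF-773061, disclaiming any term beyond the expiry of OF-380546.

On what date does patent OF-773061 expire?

Natural term of OF-773061:
  Base: filing + 16 years → 21 June 2020.
  Product Clearance Extension: +355 days → 11 June 2021.
  Appellate Stay Credit: +508 days → 1 November 2022.
Expiry of referenced patent OF-380546:
  Base: filing + 16 years → 9 June 2018.
  Product Clearance Extension: +1715 days → 18 February 2023.
  Appellate Stay Credit: +397 days → 21 March 2024.
Terminal disclaimer: OF-773061 expires on the earlier of 1 November 2022 and 21 March 2024.

November 1, 2022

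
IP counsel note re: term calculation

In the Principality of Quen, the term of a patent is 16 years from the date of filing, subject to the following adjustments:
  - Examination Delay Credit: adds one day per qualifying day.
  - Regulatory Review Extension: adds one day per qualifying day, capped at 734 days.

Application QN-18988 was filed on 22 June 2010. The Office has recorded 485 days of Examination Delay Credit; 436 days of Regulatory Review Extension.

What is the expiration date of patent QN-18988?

Base term: filing date + 16 years → 22 June 2026.
Examination Delay Credit: +485 days → 20 October 2027.
Regulatory Review Extension: 436 days (within the 734-day cap) → +436 days → 29 December 2028.

December 29, 2028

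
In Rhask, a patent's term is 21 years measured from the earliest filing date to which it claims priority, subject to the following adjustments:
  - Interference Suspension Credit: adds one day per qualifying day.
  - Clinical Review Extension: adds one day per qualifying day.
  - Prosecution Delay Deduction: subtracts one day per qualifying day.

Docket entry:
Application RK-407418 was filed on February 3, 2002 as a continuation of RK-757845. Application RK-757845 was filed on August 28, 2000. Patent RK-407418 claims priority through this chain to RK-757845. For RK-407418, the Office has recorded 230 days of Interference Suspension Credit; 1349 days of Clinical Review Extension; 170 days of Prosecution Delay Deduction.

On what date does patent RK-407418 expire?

Earliest priority filing: 28 August 2000.
Base term: 28 August 2000 + 21 years → 28 August 2021.
Interference Suspension Credit: +230 days → 15 April 2022.
Clinical Review Extension: +1349 days → 24 December 2025.
Prosecution Delay Deduction: −170 days → 7 July 2025.

2025-07-07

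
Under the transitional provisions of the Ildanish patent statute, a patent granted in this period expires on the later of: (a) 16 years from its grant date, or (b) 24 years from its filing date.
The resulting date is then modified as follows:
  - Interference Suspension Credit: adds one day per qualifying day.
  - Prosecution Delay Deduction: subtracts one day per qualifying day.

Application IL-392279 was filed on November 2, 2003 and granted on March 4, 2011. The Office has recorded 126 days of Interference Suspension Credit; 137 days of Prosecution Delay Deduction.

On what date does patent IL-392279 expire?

2027-10-22

(a) grant + 16 years → 4 March 2027.
(b) filing + 24 years → 2 November 2027.
Later of the two: 2 November 2027.
Interference Suspension Credit: +126 days → 7 March 2028.
Prosecution Delay Deduction: −137 days → 22 October 2027.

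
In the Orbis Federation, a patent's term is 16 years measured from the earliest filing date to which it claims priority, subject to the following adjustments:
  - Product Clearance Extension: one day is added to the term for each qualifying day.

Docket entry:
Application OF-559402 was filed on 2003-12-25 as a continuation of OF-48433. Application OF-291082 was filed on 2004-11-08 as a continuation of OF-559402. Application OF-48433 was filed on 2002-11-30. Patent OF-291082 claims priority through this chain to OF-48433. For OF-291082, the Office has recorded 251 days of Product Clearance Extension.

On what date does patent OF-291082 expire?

Earliest priority filing: 30 November 2002.
Base term: 30 November 2002 + 16 years → 30 November 2018.
Product Clearance Extension: +251 days → 8 August 2019.

2019-08-08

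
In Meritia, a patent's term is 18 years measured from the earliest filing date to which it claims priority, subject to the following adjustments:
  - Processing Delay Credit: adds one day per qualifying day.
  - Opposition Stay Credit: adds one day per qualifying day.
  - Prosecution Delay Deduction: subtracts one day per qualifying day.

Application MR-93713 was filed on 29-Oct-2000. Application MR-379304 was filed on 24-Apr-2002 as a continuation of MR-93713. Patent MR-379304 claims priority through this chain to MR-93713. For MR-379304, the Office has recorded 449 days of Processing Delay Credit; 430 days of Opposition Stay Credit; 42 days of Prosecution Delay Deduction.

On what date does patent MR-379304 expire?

Earliest priority filing: 29 October 2000.
Base term: 29 October 2000 + 18 years → 29 October 2018.
Processing Delay Credit: +449 days → 21 January 2020.
Opposition Stay Credit: +430 days → 26 March 2021.
Prosecution Delay Deduction: −42 days → 12 February 2021.

2021-02-12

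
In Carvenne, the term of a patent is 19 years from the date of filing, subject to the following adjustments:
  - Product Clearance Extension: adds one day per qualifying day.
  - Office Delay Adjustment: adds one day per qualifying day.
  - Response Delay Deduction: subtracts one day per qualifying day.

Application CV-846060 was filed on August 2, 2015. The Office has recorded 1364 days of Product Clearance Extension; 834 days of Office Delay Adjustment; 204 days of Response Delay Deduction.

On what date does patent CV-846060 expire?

2040-01-17

Base term: filing date + 19 years → 2 August 2034.
Product Clearance Extension: +1364 days → 27 April 2038.
Office Delay Adjustment: +834 days → 8 August 2040.
Response Delay Deduction: −204 days → 17 January 2040.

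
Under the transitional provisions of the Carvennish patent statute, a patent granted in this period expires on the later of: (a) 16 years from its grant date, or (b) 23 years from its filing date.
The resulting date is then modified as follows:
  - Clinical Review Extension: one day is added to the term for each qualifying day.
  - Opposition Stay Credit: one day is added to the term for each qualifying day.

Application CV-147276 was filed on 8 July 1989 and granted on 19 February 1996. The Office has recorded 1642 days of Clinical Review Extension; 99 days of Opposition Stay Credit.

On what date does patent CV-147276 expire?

April 14, 2017

(a) grant + 16 years → 19 February 2012.
(b) filing + 23 years → 8 July 2012.
Later of the two: 8 July 2012.
Clinical Review Extension: +1642 days → 5 January 2017.
Opposition Stay Credit: +99 days → 14 April 2017.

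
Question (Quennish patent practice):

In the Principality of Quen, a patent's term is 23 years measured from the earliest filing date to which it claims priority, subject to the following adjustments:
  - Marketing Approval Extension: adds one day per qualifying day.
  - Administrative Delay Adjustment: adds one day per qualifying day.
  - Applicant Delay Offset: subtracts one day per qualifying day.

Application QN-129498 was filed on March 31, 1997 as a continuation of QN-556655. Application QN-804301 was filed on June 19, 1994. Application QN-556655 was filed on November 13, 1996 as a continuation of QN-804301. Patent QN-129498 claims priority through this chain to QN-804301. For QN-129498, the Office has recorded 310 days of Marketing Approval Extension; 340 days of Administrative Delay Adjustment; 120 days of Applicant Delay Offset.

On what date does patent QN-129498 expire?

2018-12-01

Earliest priority filing: 19 June 1994.
Base term: 19 June 1994 + 23 years → 19 June 2017.
Marketing Approval Extension: +310 days → 25 April 2018.
Administrative Delay Adjustment: +340 days → 31 March 2019.
Applicant Delay Offset: −120 days → 1 December 2018.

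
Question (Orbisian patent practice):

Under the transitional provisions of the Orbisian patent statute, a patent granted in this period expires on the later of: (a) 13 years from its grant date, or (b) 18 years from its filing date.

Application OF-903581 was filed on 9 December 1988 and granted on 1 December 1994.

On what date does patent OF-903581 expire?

2007-12-01

(a) grant + 13 years → 1 December 2007.
(b) filing + 18 years → 9 December 2006.
Later of the two: 1 December 2007.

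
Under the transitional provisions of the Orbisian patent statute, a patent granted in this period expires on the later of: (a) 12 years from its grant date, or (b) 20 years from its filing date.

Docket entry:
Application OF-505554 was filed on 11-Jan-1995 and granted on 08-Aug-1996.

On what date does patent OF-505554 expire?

2015-01-11

(a) grant + 12 years → 8 August 2008.
(b) filing + 20 years → 11 January 2015.
Later of the two: 11 January 2015.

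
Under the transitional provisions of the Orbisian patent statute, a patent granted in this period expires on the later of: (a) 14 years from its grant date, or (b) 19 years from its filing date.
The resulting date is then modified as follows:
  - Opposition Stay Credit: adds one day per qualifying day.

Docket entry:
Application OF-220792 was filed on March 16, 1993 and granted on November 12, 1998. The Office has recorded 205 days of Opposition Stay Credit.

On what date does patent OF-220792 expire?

(a) grant + 14 years → 12 November 2012.
(b) filing + 19 years → 16 March 2012.
Later of the two: 12 November 2012.
Opposition Stay Credit: +205 days → 5 June 2013.

June 5, 2013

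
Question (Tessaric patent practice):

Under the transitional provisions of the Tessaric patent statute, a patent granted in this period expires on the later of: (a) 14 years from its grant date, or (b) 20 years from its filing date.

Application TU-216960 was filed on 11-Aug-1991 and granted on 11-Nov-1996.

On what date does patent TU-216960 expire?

(a) grant + 14 years → 11 November 2010.
(b) filing + 20 years → 11 August 2011.
Later of the two: 11 August 2011.

2011-08-11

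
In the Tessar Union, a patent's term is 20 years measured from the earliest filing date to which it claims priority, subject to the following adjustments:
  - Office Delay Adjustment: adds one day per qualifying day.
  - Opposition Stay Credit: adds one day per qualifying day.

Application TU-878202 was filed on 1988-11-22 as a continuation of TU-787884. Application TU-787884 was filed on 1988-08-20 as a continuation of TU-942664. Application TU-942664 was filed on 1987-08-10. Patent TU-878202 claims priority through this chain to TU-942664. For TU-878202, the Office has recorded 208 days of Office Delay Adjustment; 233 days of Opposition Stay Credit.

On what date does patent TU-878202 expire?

Earliest priority filing: 10 August 1987.
Base term: 10 August 1987 + 20 years → 10 August 2007.
Office Delay Adjustment: +208 days → 5 March 2008.
Opposition Stay Credit: +233 days → 24 October 2008.

October 24, 2008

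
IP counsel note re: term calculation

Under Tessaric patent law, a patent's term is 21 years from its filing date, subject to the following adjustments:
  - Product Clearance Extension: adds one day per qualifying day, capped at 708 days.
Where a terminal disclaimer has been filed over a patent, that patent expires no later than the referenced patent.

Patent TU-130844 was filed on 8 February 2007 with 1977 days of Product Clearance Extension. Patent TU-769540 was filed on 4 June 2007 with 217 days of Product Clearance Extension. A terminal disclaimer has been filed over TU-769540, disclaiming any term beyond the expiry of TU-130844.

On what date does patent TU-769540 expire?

January 7, 2029

Natural term of TU-769540:
  Base: filing + 21 years → 4 June 2028.
  Product Clearance Extension: 217 days (within the 708-day cap) → +217 days → 7 January 2029.
Expiry of referenced patent TU-130844:
  Base: filing + 21 years → 8 February 2028.
  Product Clearance Extension: 1977 days claimed exceeds the 708-day cap, so +708 days → 16 January 2030.
Terminal disclaimer: TU-769540 expires on the earlier of 7 January 2029 and 16 January 2030.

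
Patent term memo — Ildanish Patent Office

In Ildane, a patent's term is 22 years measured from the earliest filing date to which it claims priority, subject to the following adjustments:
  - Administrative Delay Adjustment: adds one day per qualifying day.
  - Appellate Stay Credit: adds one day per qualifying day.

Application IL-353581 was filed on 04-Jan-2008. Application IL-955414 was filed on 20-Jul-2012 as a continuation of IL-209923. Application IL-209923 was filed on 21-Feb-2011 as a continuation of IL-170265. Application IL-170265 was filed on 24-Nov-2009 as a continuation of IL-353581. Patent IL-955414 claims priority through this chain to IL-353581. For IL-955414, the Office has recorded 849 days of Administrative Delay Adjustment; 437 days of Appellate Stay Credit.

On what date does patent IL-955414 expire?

Earliest priority filing: 4 January 2008.
Base term: 4 January 2008 + 22 years → 4 January 2030.
Administrative Delay Adjustment: +849 days → 2 May 2032.
Appellate Stay Credit: +437 days → 13 July 2033.

2033-07-13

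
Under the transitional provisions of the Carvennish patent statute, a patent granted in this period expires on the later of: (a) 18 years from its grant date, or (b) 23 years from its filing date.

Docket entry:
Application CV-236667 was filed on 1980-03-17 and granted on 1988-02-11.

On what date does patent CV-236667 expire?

February 11, 2006

(a) grant + 18 years → 11 February 2006.
(b) filing + 23 years → 17 March 2003.
Later of the two: 11 February 2006.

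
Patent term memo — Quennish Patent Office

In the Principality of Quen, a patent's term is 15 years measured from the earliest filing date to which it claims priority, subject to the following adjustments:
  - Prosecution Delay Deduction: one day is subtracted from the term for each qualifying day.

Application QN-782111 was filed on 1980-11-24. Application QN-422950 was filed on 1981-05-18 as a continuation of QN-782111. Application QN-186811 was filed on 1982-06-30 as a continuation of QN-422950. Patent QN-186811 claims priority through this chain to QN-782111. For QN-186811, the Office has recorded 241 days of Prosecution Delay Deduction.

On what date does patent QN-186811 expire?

1995-03-28

Earliest priority filing: 24 November 1980.
Base term: 24 November 1980 + 15 years → 24 November 1995.
Prosecution Delay Deduction: −241 days → 28 March 1995.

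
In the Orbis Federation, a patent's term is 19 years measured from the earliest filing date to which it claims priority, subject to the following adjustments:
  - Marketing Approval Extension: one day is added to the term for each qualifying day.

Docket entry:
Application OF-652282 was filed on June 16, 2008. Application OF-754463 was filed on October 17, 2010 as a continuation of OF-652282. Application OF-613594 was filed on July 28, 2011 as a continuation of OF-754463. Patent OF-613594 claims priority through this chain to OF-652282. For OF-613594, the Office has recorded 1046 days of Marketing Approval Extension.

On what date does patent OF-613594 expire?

2030-04-27

Earliest priority filing: 16 June 2008.
Base term: 16 June 2008 + 19 years → 16 June 2027.
Marketing Approval Extension: +1046 days → 27 April 2030.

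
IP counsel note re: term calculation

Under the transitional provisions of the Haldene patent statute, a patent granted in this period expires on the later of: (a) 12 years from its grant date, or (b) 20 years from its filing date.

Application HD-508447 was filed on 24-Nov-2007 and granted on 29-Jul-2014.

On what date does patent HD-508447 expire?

2027-11-24

(a) grant + 12 years → 29 July 2026.
(b) filing + 20 years → 24 November 2027.
Later of the two: 24 November 2027.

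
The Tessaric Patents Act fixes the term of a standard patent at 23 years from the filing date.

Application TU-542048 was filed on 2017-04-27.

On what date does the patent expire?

2040-04-27

Filing date + 23 years → 27 April 2040.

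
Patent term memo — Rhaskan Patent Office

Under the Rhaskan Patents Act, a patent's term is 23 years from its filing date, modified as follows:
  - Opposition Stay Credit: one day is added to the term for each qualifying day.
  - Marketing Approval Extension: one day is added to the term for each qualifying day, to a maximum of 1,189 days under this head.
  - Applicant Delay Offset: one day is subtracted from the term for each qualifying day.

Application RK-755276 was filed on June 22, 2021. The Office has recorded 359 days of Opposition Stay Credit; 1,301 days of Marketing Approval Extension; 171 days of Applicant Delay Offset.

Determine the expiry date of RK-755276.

March 30, 2048

Base term: filing date + 23 years → 22 June 2044.
Opposition Stay Credit: +359 days → 16 June 2045.
Marketing Approval Extension: 1301 days claimed exceeds the 1189-day cap, so +1189 days → 17 September 2048.
Applicant Delay Offset: −171 days → 30 March 2048.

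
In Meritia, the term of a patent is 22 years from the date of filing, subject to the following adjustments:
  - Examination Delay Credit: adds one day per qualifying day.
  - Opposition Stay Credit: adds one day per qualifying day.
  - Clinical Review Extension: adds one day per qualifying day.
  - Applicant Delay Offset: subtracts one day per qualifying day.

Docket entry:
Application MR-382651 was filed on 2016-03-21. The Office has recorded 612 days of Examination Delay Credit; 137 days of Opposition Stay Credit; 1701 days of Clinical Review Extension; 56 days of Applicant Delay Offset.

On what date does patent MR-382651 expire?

Base term: filing date + 22 years → 21 March 2038.
Examination Delay Credit: +612 days → 23 November 2039.
Opposition Stay Credit: +137 days → 8 April 2040.
Clinical Review Extension: +1701 days → 4 December 2044.
Applicant Delay Offset: −56 days → 9 October 2044.

2044-10-09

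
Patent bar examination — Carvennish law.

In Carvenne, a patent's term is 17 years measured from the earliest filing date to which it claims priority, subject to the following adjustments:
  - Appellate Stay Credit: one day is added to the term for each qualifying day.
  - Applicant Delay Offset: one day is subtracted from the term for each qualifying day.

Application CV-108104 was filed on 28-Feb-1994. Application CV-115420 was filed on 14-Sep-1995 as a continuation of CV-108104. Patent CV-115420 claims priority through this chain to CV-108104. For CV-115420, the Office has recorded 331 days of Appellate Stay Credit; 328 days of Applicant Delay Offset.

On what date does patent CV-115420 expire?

2011-03-03

Earliest priority filing: 28 February 1994.
Base term: 28 February 1994 + 17 years → 28 February 2011.
Appellate Stay Credit: +331 days → 25 January 2012.
Applicant Delay Offset: −328 days → 3 March 2011.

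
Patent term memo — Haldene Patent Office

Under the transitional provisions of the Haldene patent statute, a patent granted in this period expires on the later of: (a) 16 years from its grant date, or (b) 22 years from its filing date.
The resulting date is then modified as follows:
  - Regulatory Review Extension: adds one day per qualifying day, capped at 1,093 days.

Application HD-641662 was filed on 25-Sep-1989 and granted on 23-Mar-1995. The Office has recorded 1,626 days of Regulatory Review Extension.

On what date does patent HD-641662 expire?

September 22, 2014

(a) grant + 16 years → 23 March 2011.
(b) filing + 22 years → 25 September 2011.
Later of the two: 25 September 2011.
Regulatory Review Extension: 1626 days claimed exceeds the 1093-day cap, so +1093 days → 22 September 2014.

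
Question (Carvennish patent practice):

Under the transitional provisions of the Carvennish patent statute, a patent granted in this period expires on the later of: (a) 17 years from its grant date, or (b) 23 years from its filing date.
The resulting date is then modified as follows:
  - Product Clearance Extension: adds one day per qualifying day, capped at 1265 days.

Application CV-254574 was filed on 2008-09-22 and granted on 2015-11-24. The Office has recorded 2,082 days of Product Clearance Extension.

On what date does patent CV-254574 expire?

May 12, 2036

(a) grant + 17 years → 24 November 2032.
(b) filing + 23 years → 22 September 2031.
Later of the two: 24 November 2032.
Product Clearance Extension: 2082 days claimed exceeds the 1265-day cap, so +1265 days → 12 May 2036.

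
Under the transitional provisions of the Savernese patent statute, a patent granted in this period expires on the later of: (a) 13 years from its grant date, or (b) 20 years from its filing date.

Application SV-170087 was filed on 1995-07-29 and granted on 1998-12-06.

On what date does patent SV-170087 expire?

2015-07-29

(a) grant + 13 years → 6 December 2011.
(b) filing + 20 years → 29 July 2015.
Later of the two: 29 July 2015.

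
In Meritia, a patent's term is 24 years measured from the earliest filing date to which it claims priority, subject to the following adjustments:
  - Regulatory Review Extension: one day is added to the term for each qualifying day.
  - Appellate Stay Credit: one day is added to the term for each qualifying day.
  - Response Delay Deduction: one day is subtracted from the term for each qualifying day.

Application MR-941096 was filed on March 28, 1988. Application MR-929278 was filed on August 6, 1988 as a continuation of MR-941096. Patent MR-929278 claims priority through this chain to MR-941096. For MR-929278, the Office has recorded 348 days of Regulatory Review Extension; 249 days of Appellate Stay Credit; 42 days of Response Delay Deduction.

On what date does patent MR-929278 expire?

Earliest priority filing: 28 March 1988.
Base term: 28 March 1988 + 24 years → 28 March 2012.
Regulatory Review Extension: +348 days → 11 March 2013.
Appellate Stay Credit: +249 days → 15 November 2013.
Response Delay Deduction: −42 days → 4 October 2013.

October 4, 2013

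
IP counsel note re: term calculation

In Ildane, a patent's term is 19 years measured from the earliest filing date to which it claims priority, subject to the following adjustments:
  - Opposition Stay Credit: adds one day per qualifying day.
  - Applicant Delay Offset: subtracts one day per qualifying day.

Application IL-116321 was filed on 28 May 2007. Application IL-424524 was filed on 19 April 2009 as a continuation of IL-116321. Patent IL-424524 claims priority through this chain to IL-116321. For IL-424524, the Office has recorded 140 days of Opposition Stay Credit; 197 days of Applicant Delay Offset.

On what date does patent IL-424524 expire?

Earliest priority filing: 28 May 2007.
Base term: 28 May 2007 + 19 years → 28 May 2026.
Opposition Stay Credit: +140 days → 15 October 2026.
Applicant Delay Offset: −197 days → 1 April 2026.

2026-04-01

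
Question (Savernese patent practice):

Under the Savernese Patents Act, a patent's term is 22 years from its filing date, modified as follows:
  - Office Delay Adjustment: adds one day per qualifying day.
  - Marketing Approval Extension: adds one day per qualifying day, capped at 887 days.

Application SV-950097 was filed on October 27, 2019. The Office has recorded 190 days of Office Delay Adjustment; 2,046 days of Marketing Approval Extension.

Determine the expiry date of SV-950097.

2044-10-08

Base term: filing date + 22 years → 27 October 2041.
Office Delay Adjustment: +190 days → 5 May 2042.
Marketing Approval Extension: 2046 days claimed exceeds the 887-day cap, so +887 days → 8 October 2044.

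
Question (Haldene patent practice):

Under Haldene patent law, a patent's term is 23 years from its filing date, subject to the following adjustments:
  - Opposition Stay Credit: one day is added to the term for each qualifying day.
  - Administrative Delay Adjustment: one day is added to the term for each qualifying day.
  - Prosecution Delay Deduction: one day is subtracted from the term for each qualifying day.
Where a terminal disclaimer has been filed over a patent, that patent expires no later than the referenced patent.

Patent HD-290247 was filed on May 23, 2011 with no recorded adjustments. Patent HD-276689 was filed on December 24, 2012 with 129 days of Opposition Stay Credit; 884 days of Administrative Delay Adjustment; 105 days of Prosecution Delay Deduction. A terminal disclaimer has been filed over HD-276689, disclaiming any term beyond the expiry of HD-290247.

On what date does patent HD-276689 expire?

2034-05-23

Natural term of HD-276689:
  Base: filing + 23 years → 24 December 2035.
  Opposition Stay Credit: +129 days → 1 May 2036.
  Administrative Delay Adjustment: +884 days → 2 October 2038.
  Prosecution Delay Deduction: −105 days → 19 June 2038.
Expiry of referenced patent HD-290247:
  Base: filing + 23 years → 23 May 2034.
Terminal disclaimer: HD-276689 expires on the earlier of 19 June 2038 and 23 May 2034.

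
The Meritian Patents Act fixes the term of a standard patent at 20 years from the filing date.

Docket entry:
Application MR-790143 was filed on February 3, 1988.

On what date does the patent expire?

February 3, 2008

Filing date + 20 years → 3 February 2008.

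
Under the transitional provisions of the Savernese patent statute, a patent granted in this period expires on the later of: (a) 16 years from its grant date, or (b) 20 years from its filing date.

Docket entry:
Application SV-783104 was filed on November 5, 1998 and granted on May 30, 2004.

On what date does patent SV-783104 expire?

May 30, 2020

(a) grant + 16 years → 30 May 2020.
(b) filing + 20 years → 5 November 2018.
Later of the two: 30 May 2020.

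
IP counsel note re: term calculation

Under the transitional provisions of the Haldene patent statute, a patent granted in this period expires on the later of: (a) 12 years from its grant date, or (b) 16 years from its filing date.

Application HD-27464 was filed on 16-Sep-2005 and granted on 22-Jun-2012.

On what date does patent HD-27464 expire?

(a) grant + 12 years → 22 June 2024.
(b) filing + 16 years → 16 September 2021.
Later of the two: 22 June 2024.

June 22, 2024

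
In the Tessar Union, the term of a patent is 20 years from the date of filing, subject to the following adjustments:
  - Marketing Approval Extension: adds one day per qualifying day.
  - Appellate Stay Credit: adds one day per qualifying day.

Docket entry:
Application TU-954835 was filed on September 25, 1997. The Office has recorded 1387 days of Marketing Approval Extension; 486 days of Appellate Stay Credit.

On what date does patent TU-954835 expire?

2022-11-11

Base term: filing date + 20 years → 25 September 2017.
Marketing Approval Extension: +1387 days → 13 July 2021.
Appellate Stay Credit: +486 days → 11 November 2022.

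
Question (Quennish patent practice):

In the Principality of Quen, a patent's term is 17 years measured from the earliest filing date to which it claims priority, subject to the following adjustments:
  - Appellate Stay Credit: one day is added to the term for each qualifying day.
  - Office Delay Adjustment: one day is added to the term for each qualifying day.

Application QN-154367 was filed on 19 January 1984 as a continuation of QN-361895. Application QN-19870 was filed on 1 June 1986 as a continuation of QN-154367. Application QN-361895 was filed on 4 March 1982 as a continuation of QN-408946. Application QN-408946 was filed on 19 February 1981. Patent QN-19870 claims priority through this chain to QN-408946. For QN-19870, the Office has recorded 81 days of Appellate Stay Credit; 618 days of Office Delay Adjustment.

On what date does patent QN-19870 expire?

2000-01-19

Earliest priority filing: 19 February 1981.
Base term: 19 February 1981 + 17 years → 19 February 1998.
Appellate Stay Credit: +81 days → 11 May 1998.
Office Delay Adjustment: +618 days → 19 January 2000.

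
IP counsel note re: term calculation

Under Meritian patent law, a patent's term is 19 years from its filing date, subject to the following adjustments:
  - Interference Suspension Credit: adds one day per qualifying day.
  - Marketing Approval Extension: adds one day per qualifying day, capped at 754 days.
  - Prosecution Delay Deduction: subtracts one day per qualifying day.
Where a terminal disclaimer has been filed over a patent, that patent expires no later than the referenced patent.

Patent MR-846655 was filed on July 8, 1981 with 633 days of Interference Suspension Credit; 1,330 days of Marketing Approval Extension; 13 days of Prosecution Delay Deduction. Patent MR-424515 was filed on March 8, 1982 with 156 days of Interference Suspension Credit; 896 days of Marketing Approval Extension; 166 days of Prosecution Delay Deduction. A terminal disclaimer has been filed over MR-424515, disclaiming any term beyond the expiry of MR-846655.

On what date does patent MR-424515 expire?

March 22, 2003

Natural term of MR-424515:
  Base: filing + 19 years → 8 March 2001.
  Interference Suspension Credit: +156 days → 11 August 2001.
  Marketing Approval Extension: 896 days claimed exceeds the 754-day cap, so +754 days → 4 September 2003.
  Prosecution Delay Deduction: −166 days → 22 March 2003.
Expiry of referenced patent MR-846655:
  Base: filing + 19 years → 8 July 2000.
  Interference Suspension Credit: +633 days → 2 April 2002.
  Marketing Approval Extension: 1330 days claimed exceeds the 754-day cap, so +754 days → 25 April 2004.
  Prosecution Delay Deduction: −13 days → 12 April 2004.
Terminal disclaimer: MR-424515 expires on the earlier of 22 March 2003 and 12 April 2004.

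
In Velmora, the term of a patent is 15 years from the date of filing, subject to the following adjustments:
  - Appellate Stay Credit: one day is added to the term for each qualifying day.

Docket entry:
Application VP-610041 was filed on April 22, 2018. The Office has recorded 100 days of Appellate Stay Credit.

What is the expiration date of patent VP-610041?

Base term: filing date + 15 years → 22 April 2033.
Appellate Stay Credit: +100 days → 31 July 2033.

2033-07-31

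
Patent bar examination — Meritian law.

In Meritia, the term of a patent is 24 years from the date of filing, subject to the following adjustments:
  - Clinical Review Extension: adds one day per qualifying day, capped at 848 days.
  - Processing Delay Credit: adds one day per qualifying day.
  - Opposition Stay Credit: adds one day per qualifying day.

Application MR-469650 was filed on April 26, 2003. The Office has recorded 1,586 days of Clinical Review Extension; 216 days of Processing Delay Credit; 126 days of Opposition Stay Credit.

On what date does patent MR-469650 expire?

Base term: filing date + 24 years → 26 April 2027.
Clinical Review Extension: 1586 days claimed exceeds the 848-day cap, so +848 days → 21 August 2029.
Processing Delay Credit: +216 days → 25 March 2030.
Opposition Stay Credit: +126 days → 29 July 2030.

July 29, 2030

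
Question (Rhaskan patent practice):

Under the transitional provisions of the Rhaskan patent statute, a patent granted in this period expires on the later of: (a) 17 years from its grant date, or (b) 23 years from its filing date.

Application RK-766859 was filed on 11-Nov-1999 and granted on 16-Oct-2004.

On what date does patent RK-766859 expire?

2022-11-11

(a) grant + 17 years → 16 October 2021.
(b) filing + 23 years → 11 November 2022.
Later of the two: 11 November 2022.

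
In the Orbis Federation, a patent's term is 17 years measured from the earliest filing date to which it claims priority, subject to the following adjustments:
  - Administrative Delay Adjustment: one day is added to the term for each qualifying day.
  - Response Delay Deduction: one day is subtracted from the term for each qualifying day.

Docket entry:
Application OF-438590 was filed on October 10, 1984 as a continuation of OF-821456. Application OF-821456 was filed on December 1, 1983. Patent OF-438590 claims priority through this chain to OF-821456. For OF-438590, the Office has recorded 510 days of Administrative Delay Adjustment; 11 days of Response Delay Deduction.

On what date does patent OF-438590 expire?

April 14, 2002

Earliest priority filing: 1 December 1983.
Base term: 1 December 1983 + 17 years → 1 December 2000.
Administrative Delay Adjustment: +510 days → 25 April 2002.
Response Delay Deduction: −11 days → 14 April 2002.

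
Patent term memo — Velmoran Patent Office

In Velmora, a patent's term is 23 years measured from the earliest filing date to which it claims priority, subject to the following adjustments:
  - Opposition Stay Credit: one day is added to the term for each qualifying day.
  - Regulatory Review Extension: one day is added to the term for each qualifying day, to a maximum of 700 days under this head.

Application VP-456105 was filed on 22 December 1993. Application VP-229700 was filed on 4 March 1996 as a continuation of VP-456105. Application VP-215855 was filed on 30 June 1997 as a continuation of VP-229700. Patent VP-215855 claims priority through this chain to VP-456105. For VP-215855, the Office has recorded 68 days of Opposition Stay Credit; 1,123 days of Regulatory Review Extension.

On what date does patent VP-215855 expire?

2019-01-29

Earliest priority filing: 22 December 1993.
Base term: 22 December 1993 + 23 years → 22 December 2016.
Opposition Stay Credit: +68 days → 28 February 2017.
Regulatory Review Extension: 1123 days claimed exceeds the 700-day cap, so +700 days → 29 January 2019.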